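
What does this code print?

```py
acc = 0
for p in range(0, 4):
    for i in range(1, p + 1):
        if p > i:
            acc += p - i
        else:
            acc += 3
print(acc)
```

13

p=1,i=1: not 1>1, acc = 0+3 = 3
p=2,i=1: 2>1, acc = 3+1 = 4
p=2,i=2: not 2>2, acc = 4+3 = 7
p=3,i=1: 3>1, acc = 7+2 = 9
p=3,i=2: 3>2, acc = 9+1 = 10
p=3,i=3: not 3>3, acc = 10+3 = 13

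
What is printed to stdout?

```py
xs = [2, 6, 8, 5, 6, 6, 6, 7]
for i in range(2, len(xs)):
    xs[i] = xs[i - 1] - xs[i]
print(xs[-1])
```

-32

i=2: xs[2] = 6-8 = -2 → [2, 6, -2, 5, 6, 6, 6, 7]
i=3: xs[3] = (-2)-5 = -7 → [2, 6, -2, -7, 6, 6, 6, 7]
i=4: xs[4] = (-7)-6 = -13 → [2, 6, -2, -7, -13, 6, 6, 7]
i=5: xs[5] = (-13)-6 = -19 → [2, 6, -2, -7, -13, -19, 6, 7]
i=6: xs[6] = (-19)-6 = -25 → [2, 6, -2, -7, -13, -19, -25, 7]
i=7: xs[7] = (-25)-7 = -32 → [2, 6, -2, -7, -13, -19, -25, -32]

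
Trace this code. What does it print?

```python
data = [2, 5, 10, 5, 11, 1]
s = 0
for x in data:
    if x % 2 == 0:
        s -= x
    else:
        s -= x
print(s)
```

x=2: even, s = 0-2 = -2
x=5: not even, s = (-2)-5 = -7
x=10: even, s = (-7)-10 = -17
x=5: not even, s = (-17)-5 = -22
x=11: not even, s = (-22)-11 = -33
x=1: not even, s = (-33)-1 = -34

-34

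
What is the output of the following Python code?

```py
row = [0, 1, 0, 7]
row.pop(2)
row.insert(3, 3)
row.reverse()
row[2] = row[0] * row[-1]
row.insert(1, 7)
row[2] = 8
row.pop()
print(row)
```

[3, 7, 8, 0]

pop(2) removes 0 → [0, 1, 7]
insert 3 at 3 → [0, 1, 7, 3]
reverse → [3, 7, 1, 0]
row[2] = row[0]*row[-1] = 3*0 = 0 → [3, 7, 0, 0]
insert 7 at 1 → [3, 7, 7, 0, 0]
row[2] = 8 → [3, 7, 8, 0, 0]
pop() removes 0 → [3, 7, 8, 0]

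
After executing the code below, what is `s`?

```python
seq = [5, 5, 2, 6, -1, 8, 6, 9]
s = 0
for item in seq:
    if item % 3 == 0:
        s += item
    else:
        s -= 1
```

16

item=5: not %3==0, s = 0-1 = -1
item=5: not %3==0, s = (-1)-1 = -2
item=2: not %3==0, s = (-2)-1 = -3
item=6: %3==0, s = (-3)+6 = 3
item=-1: not %3==0, s = 3-1 = 2
item=8: not %3==0, s = 2-1 = 1
item=6: %3==0, s = 1+6 = 7
item=9: %3==0, s = 7+9 = 16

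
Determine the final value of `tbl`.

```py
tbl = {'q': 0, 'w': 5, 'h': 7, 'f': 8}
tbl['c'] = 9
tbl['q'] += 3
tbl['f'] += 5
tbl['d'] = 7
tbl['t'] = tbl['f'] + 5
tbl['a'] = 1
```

tbl['c'] = 9 → {'q': 0, 'w': 5, 'h': 7, 'f': 8, 'c': 9}
tbl['q'] = 0+3 = 3 → {'q': 3, 'w': 5, 'h': 7, 'f': 8, 'c': 9}
tbl['f'] = 8+5 = 13 → {'q': 3, 'w': 5, 'h': 7, 'f': 13, 'c': 9}
tbl['d'] = 7 → {'q': 3, 'w': 5, 'h': 7, 'f': 13, 'c': 9, 'd': 7}
tbl['t'] = tbl['f']+5 = 18 → {'q': 3, 'w': 5, 'h': 7, 'f': 13, 'c': 9, 'd': 7, 't': 18}
tbl['a'] = 1 → {'q': 3, 'w': 5, 'h': 7, 'f': 13, 'c': 9, 'd': 7, 't': 18, 'a': 1}

{'q': 3, 'w': 5, 'h': 7, 'f': 13, 'c': 9, 'd': 7, 't': 18, 'a': 1}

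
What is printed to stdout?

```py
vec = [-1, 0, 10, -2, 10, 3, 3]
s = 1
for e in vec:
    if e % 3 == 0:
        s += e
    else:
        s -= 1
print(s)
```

e=-1: not %3==0, s = 1-1 = 0
e=0: %3==0, s = 0+0 = 0
e=10: not %3==0, s = 0-1 = -1
e=-2: not %3==0, s = (-1)-1 = -2
e=10: not %3==0, s = (-2)-1 = -3
e=3: %3==0, s = (-3)+3 = 0
e=3: %3==0, s = 0+3 = 3

3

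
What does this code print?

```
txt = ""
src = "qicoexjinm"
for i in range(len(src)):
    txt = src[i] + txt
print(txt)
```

i=0: prepend 'q' → 'q'
i=1: prepend 'i' → 'iq'
i=2: prepend 'c' → 'ciq'
i=3: prepend 'o' → 'ociq'
i=4: prepend 'e' → 'eociq'
i=5: prepend 'x' → 'xeociq'
i=6: prepend 'j' → 'jxeociq'
i=7: prepend 'i' → 'ijxeociq'
i=8: prepend 'n' → 'nijxeociq'
i=9: prepend 'm' → 'mnijxeociq'

mnijxeociq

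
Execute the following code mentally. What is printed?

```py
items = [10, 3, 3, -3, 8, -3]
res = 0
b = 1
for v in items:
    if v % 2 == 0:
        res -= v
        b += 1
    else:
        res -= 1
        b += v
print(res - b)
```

-25

v=10: even, res = 0-10 = -10; b=2
v=3: not even, res = (-10)-1 = -11; b=5
v=3: not even, res = (-11)-1 = -12; b=8
v=-3: not even, res = (-12)-1 = -13; b=5
v=8: even, res = (-13)-8 = -21; b=6
v=-3: not even, res = (-21)-1 = -22; b=3
res-b = (-22)-3 = -25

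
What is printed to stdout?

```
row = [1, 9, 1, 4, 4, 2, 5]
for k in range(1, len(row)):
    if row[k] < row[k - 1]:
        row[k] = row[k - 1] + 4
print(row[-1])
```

29

k=1: 9>=1, unchanged → [1, 9, 1, 4, 4, 2, 5]
k=2: 1<9, row[2] = 9+4 = 13 → [1, 9, 13, 4, 4, 2, 5]
k=3: 4<13, row[3] = 13+4 = 17 → [1, 9, 13, 17, 4, 2, 5]
k=4: 4<17, row[4] = 17+4 = 21 → [1, 9, 13, 17, 21, 2, 5]
k=5: 2<21, row[5] = 21+4 = 25 → [1, 9, 13, 17, 21, 25, 5]
k=6: 5<25, row[6] = 25+4 = 29 → [1, 9, 13, 17, 21, 25, 29]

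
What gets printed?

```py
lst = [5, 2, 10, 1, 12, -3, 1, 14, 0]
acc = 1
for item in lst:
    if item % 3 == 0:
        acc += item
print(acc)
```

10

item=5: not %3==0
item=2: not %3==0
item=10: not %3==0
item=1: not %3==0
item=12: %3==0, acc = 1+12 = 13
item=-3: %3==0, acc = 13+(-3) = 10
item=1: not %3==0
item=14: not %3==0
item=0: %3==0, acc = 10+0 = 10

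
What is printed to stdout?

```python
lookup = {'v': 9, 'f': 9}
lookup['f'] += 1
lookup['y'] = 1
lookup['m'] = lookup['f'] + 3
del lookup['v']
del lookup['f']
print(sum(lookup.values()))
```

14

lookup['f'] = 9+1 = 10 → {'v': 9, 'f': 10}
lookup['y'] = 1 → {'v': 9, 'f': 10, 'y': 1}
lookup['m'] = lookup['f']+3 = 13 → {'v': 9, 'f': 10, 'y': 1, 'm': 13}
del 'v' → {'f': 10, 'y': 1, 'm': 13}
del 'f' → {'y': 1, 'm': 13}
sum of values = 14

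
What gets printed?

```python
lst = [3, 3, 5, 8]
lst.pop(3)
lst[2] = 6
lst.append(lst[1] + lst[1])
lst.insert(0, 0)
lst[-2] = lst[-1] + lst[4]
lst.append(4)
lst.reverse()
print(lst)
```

pop(3) removes 8 → [3, 3, 5]
lst[2] = 6 → [3, 3, 6]
append lst[1]+lst[1] = 3+3 = 6 → [3, 3, 6, 6]
insert 0 at 0 → [0, 3, 3, 6, 6]
lst[-2] = lst[-1]+lst[4] = 6+6 = 12 → [0, 3, 3, 12, 6]
append 4 → [0, 3, 3, 12, 6, 4]
reverse → [4, 6, 12, 3, 3, 0]

[4, 6, 12, 3, 3, 0]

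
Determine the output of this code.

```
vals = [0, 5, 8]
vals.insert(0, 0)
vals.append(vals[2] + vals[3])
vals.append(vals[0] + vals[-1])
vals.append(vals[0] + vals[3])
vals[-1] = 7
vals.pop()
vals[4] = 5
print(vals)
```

insert 0 at 0 → [0, 0, 5, 8]
append vals[2]+vals[3] = 5+8 = 13 → [0, 0, 5, 8, 13]
append vals[0]+vals[-1] = 0+13 = 13 → [0, 0, 5, 8, 13, 13]
append vals[0]+vals[3] = 0+8 = 8 → [0, 0, 5, 8, 13, 13, 8]
vals[-1] = 7 → [0, 0, 5, 8, 13, 13, 7]
pop() removes 7 → [0, 0, 5, 8, 13, 13]
vals[4] = 5 → [0, 0, 5, 8, 5, 13]

[0, 0, 5, 8, 5, 13]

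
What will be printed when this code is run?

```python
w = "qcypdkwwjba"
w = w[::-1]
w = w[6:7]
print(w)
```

d

reverse → 'abjwwkdpycq'
slice [6:7] → 'd'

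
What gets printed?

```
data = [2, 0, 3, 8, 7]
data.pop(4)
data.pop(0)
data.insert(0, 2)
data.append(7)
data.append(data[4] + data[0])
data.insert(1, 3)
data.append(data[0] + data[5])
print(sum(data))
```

pop(4) removes 7 → [2, 0, 3, 8]
pop(0) removes 2 → [0, 3, 8]
insert 2 at 0 → [2, 0, 3, 8]
append 7 → [2, 0, 3, 8, 7]
append data[4]+data[0] = 7+2 = 9 → [2, 0, 3, 8, 7, 9]
insert 3 at 1 → [2, 3, 0, 3, 8, 7, 9]
append data[0]+data[5] = 2+7 = 9 → [2, 3, 0, 3, 8, 7, 9, 9]
sum = 41

41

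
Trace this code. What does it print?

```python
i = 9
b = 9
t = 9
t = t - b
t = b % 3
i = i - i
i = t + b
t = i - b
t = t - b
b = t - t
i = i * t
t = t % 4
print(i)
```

t = 9-9 = 0
t = 9%3 = 0
i = 9-9 = 0
i = 0+9 = 9
t = 9-9 = 0
t = 0-9 = -9
b = (-9)-(-9) = 0
i = 9*(-9) = -81
t = (-9)%4 = 3

-81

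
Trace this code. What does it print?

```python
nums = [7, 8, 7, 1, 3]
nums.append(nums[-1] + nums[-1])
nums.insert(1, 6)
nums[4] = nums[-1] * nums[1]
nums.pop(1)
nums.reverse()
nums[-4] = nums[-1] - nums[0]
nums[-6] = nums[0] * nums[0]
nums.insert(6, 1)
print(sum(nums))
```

append nums[-1]+nums[-1] = 3+3 = 6 → [7, 8, 7, 1, 3, 6]
insert 6 at 1 → [7, 6, 8, 7, 1, 3, 6]
nums[4] = nums[-1]*nums[1] = 6*6 = 36 → [7, 6, 8, 7, 36, 3, 6]
pop(1) removes 6 → [7, 8, 7, 36, 3, 6]
reverse → [6, 3, 36, 7, 8, 7]
nums[-4] = nums[-1]-nums[0] = 7-6 = 1 → [6, 3, 1, 7, 8, 7]
nums[-6] = nums[0]*nums[0] = 6*6 = 36 → [36, 3, 1, 7, 8, 7]
insert 1 at 6 → [36, 3, 1, 7, 8, 7, 1]
sum = 63

63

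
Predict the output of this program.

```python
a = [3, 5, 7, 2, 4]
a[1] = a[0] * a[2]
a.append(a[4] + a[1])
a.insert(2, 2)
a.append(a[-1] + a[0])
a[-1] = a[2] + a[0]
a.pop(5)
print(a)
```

[3, 21, 2, 7, 2, 25, 5]

a[1] = a[0]*a[2] = 3*7 = 21 → [3, 21, 7, 2, 4]
append a[4]+a[1] = 4+21 = 25 → [3, 21, 7, 2, 4, 25]
insert 2 at 2 → [3, 21, 2, 7, 2, 4, 25]
append a[-1]+a[0] = 25+3 = 28 → [3, 21, 2, 7, 2, 4, 25, 28]
a[-1] = a[2]+a[0] = 2+3 = 5 → [3, 21, 2, 7, 2, 4, 25, 5]
pop(5) removes 4 → [3, 21, 2, 7, 2, 25, 5]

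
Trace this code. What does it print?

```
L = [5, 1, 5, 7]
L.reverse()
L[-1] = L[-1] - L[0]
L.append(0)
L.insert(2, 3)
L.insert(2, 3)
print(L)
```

[7, 5, 3, 3, 1, -2, 0]

reverse → [7, 5, 1, 5]
L[-1] = L[-1]-L[0] = 5-7 = -2 → [7, 5, 1, -2]
append 0 → [7, 5, 1, -2, 0]
insert 3 at 2 → [7, 5, 3, 1, -2, 0]
insert 3 at 2 → [7, 5, 3, 3, 1, -2, 0]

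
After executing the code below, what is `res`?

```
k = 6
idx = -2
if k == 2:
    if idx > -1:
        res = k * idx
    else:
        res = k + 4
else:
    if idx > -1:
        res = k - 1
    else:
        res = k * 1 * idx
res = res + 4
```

-8

k=6, idx=-2
k == 2 is False; idx > -1 is False
→ res = k * 1 * idx = -12
res = (-12)+4 = -8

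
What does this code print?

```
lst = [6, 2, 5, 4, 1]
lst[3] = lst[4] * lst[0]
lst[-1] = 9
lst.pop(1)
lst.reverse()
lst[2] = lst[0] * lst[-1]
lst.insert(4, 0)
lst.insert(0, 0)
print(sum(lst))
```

75

lst[3] = lst[4]*lst[0] = 1*6 = 6 → [6, 2, 5, 6, 1]
lst[-1] = 9 → [6, 2, 5, 6, 9]
pop(1) removes 2 → [6, 5, 6, 9]
reverse → [9, 6, 5, 6]
lst[2] = lst[0]*lst[-1] = 9*6 = 54 → [9, 6, 54, 6]
insert 0 at 4 → [9, 6, 54, 6, 0]
insert 0 at 0 → [0, 9, 6, 54, 6, 0]
sum = 75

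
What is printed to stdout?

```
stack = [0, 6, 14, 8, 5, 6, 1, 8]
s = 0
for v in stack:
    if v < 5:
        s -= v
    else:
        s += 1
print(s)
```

v=0: <5, s = 0-0 = 0
v=6: not <5, s = 0+1 = 1
v=14: not <5, s = 1+1 = 2
v=8: not <5, s = 2+1 = 3
v=5: not <5, s = 3+1 = 4
v=6: not <5, s = 4+1 = 5
v=1: <5, s = 5-1 = 4
v=8: not <5, s = 4+1 = 5

5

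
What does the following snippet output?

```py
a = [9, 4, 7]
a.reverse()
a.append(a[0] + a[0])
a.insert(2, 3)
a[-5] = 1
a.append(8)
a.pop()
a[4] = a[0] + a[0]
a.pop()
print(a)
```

[1, 4, 3, 9]

reverse → [7, 4, 9]
append a[0]+a[0] = 7+7 = 14 → [7, 4, 9, 14]
insert 3 at 2 → [7, 4, 3, 9, 14]
a[-5] = 1 → [1, 4, 3, 9, 14]
append 8 → [1, 4, 3, 9, 14, 8]
pop() removes 8 → [1, 4, 3, 9, 14]
a[4] = a[0]+a[0] = 1+1 = 2 → [1, 4, 3, 9, 2]
pop() removes 2 → [1, 4, 3, 9]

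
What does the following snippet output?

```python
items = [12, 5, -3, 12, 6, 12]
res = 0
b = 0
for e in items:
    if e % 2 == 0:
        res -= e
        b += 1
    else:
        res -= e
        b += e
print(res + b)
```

e=12: even, res = 0-12 = -12; b=1
e=5: not even, res = (-12)-5 = -17; b=6
e=-3: not even, res = (-17)-(-3) = -14; b=3
e=12: even, res = (-14)-12 = -26; b=4
e=6: even, res = (-26)-6 = -32; b=5
e=12: even, res = (-32)-12 = -44; b=6
res+b = (-44)+6 = -38

-38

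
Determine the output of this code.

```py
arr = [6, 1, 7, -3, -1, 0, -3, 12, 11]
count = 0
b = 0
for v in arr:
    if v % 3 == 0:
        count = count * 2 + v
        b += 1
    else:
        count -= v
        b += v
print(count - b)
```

v=6: %3==0, count = 0*2+6 = 6; b=1
v=1: not %3==0, count = 6-1 = 5; b=2
v=7: not %3==0, count = 5-7 = -2; b=9
v=-3: %3==0, count = (-2)*2+(-3) = -7; b=10
v=-1: not %3==0, count = (-7)-(-1) = -6; b=9
v=0: %3==0, count = (-6)*2+0 = -12; b=10
v=-3: %3==0, count = (-12)*2+(-3) = -27; b=11
v=12: %3==0, count = (-27)*2+12 = -42; b=12
v=11: not %3==0, count = (-42)-11 = -53; b=23
count-b = (-53)-23 = -76

-76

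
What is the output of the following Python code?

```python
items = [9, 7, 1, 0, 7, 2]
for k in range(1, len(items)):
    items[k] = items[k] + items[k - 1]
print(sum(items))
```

109

k=1: items[1] = 7+9 = 16 → [9, 16, 1, 0, 7, 2]
k=2: items[2] = 1+16 = 17 → [9, 16, 17, 0, 7, 2]
k=3: items[3] = 0+17 = 17 → [9, 16, 17, 17, 7, 2]
k=4: items[4] = 7+17 = 24 → [9, 16, 17, 17, 24, 2]
k=5: items[5] = 2+24 = 26 → [9, 16, 17, 17, 24, 26]
sum = 109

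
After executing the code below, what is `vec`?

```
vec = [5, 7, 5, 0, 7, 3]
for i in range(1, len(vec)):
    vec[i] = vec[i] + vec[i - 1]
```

i=1: vec[1] = 7+5 = 12 → [5, 12, 5, 0, 7, 3]
i=2: vec[2] = 5+12 = 17 → [5, 12, 17, 0, 7, 3]
i=3: vec[3] = 0+17 = 17 → [5, 12, 17, 17, 7, 3]
i=4: vec[4] = 7+17 = 24 → [5, 12, 17, 17, 24, 3]
i=5: vec[5] = 3+24 = 27 → [5, 12, 17, 17, 24, 27]

[5, 12, 17, 17, 24, 27]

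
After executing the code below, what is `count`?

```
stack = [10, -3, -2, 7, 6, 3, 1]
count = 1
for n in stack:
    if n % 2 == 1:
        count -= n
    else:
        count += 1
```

-4

n=10: not odd, count = 1+1 = 2
n=-3: odd, count = 2-(-3) = 5
n=-2: not odd, count = 5+1 = 6
n=7: odd, count = 6-7 = -1
n=6: not odd, count = (-1)+1 = 0
n=3: odd, count = 0-3 = -3
n=1: odd, count = (-3)-1 = -4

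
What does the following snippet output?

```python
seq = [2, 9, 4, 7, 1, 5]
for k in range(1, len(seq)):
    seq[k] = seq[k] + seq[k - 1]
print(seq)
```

k=1: seq[1] = 9+2 = 11 → [2, 11, 4, 7, 1, 5]
k=2: seq[2] = 4+11 = 15 → [2, 11, 15, 7, 1, 5]
k=3: seq[3] = 7+15 = 22 → [2, 11, 15, 22, 1, 5]
k=4: seq[4] = 1+22 = 23 → [2, 11, 15, 22, 23, 5]
k=5: seq[5] = 5+23 = 28 → [2, 11, 15, 22, 23, 28]

[2, 11, 15, 22, 23, 28]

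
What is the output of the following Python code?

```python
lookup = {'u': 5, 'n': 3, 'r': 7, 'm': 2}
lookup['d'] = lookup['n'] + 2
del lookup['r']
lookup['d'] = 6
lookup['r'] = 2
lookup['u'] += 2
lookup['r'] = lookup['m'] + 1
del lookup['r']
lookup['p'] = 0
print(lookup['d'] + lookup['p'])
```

lookup['d'] = lookup['n']+2 = 5 → {'u': 5, 'n': 3, 'r': 7, 'm': 2, 'd': 5}
del 'r' → {'u': 5, 'n': 3, 'm': 2, 'd': 5}
lookup['d'] = 6 → {'u': 5, 'n': 3, 'm': 2, 'd': 6}
lookup['r'] = 2 → {'u': 5, 'n': 3, 'm': 2, 'd': 6, 'r': 2}
lookup['u'] = 5+2 = 7 → {'u': 7, 'n': 3, 'm': 2, 'd': 6, 'r': 2}
lookup['r'] = lookup['m']+1 = 3 → {'u': 7, 'n': 3, 'm': 2, 'd': 6, 'r': 3}
del 'r' → {'u': 7, 'n': 3, 'm': 2, 'd': 6}
lookup['p'] = 0 → {'u': 7, 'n': 3, 'm': 2, 'd': 6, 'p': 0}
lookup['d']+lookup['p'] = 6+0 = 6

6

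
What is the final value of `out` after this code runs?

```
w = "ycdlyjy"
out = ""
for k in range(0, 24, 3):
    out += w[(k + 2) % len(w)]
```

k=0: add w[2]='d' → 'd'
k=3: add w[5]='j' → 'dj'
k=6: add w[1]='c' → 'djc'
k=9: add w[4]='y' → 'djcy'
k=12: add w[0]='y' → 'djcyy'
k=15: add w[3]='l' → 'djcyyl'
k=18: add w[6]='y' → 'djcyyly'
k=21: add w[2]='d' → 'djcyylyd'

'djcyylyd'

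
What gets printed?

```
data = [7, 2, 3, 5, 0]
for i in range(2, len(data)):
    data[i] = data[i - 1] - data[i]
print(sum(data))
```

-4

i=2: data[2] = 2-3 = -1 → [7, 2, -1, 5, 0]
i=3: data[3] = (-1)-5 = -6 → [7, 2, -1, -6, 0]
i=4: data[4] = (-6)-0 = -6 → [7, 2, -1, -6, -6]
sum = -4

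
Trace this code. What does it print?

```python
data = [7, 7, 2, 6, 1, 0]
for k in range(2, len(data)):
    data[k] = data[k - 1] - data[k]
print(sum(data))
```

14

k=2: data[2] = 7-2 = 5 → [7, 7, 5, 6, 1, 0]
k=3: data[3] = 5-6 = -1 → [7, 7, 5, -1, 1, 0]
k=4: data[4] = (-1)-1 = -2 → [7, 7, 5, -1, -2, 0]
k=5: data[5] = (-2)-0 = -2 → [7, 7, 5, -1, -2, -2]
sum = 14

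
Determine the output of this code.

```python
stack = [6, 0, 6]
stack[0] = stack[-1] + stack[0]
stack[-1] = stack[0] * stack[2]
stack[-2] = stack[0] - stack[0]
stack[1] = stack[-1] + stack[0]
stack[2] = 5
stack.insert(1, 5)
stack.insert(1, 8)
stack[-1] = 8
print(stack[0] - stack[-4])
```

4

stack[0] = stack[-1]+stack[0] = 6+6 = 12 → [12, 0, 6]
stack[-1] = stack[0]*stack[2] = 12*6 = 72 → [12, 0, 72]
stack[-2] = stack[0]-stack[0] = 12-12 = 0 → [12, 0, 72]
stack[1] = stack[-1]+stack[0] = 72+12 = 84 → [12, 84, 72]
stack[2] = 5 → [12, 84, 5]
insert 5 at 1 → [12, 5, 84, 5]
insert 8 at 1 → [12, 8, 5, 84, 5]
stack[-1] = 8 → [12, 8, 5, 84, 8]
stack[0]-stack[-4] = 12-8 = 4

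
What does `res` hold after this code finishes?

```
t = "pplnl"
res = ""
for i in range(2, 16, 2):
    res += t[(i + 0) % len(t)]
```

'llpnpll'

i=2: add t[2]='l' → 'l'
i=4: add t[4]='l' → 'll'
i=6: add t[1]='p' → 'llp'
i=8: add t[3]='n' → 'llpn'
i=10: add t[0]='p' → 'llpnp'
i=12: add t[2]='l' → 'llpnpl'
i=14: add t[4]='l' → 'llpnpll'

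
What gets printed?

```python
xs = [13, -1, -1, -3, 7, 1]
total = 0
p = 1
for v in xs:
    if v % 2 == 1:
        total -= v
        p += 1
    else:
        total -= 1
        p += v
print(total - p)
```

-23

v=13: odd, total = 0-13 = -13; p=2
v=-1: odd, total = (-13)-(-1) = -12; p=3
v=-1: odd, total = (-12)-(-1) = -11; p=4
v=-3: odd, total = (-11)-(-3) = -8; p=5
v=7: odd, total = (-8)-7 = -15; p=6
v=1: odd, total = (-15)-1 = -16; p=7
total-p = (-16)-7 = -23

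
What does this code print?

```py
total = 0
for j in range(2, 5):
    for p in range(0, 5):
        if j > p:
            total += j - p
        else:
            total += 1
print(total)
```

25

j=2,p=0: 2>0, total = 0+2 = 2
j=2,p=1: 2>1, total = 2+1 = 3
j=2,p=2: not 2>2, total = 3+1 = 4
j=2,p=3: not 2>3, total = 4+1 = 5
j=2,p=4: not 2>4, total = 5+1 = 6
j=3,p=0: 3>0, total = 6+3 = 9
j=3,p=1: 3>1, total = 9+2 = 11
j=3,p=2: 3>2, total = 11+1 = 12
j=3,p=3: not 3>3, total = 12+1 = 13
j=3,p=4: not 3>4, total = 13+1 = 14
j=4,p=0: 4>0, total = 14+4 = 18
j=4,p=1: 4>1, total = 18+3 = 21
j=4,p=2: 4>2, total = 21+2 = 23
j=4,p=3: 4>3, total = 23+1 = 24
j=4,p=4: not 4>4, total = 24+1 = 25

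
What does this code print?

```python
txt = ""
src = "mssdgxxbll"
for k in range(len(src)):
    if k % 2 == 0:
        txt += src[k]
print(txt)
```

k=0: add 'm' → 'm'
k=1: skip
k=2: add 's' → 'ms'
k=3: skip
k=4: add 'g' → 'msg'
k=5: skip
k=6: add 'x' → 'msgx'
k=7: skip
k=8: add 'l' → 'msgxl'
k=9: skip

msgxl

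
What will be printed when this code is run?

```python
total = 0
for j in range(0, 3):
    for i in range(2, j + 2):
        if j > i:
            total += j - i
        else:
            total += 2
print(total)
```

6

j=1,i=2: not 1>2, total = 0+2 = 2
j=2,i=2: not 2>2, total = 2+2 = 4
j=2,i=3: not 2>3, total = 4+2 = 6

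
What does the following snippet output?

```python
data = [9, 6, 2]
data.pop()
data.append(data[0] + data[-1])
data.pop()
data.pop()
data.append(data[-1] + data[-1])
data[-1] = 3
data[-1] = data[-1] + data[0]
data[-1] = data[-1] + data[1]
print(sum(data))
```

pop() removes 2 → [9, 6]
append data[0]+data[-1] = 9+6 = 15 → [9, 6, 15]
pop() removes 15 → [9, 6]
pop() removes 6 → [9]
append data[-1]+data[-1] = 9+9 = 18 → [9, 18]
data[-1] = 3 → [9, 3]
data[-1] = data[-1]+data[0] = 3+9 = 12 → [9, 12]
data[-1] = data[-1]+data[1] = 12+12 = 24 → [9, 24]
sum = 33

33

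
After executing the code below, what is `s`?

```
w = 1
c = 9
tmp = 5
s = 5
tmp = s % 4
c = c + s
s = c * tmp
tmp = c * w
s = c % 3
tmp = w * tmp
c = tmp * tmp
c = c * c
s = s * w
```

2

tmp = 5%4 = 1
c = 9+5 = 14
s = 14*1 = 14
tmp = 14*1 = 14
s = 14%3 = 2
tmp = 1*14 = 14
c = 14*14 = 196
c = 196*196 = 38416
s = 2*1 = 2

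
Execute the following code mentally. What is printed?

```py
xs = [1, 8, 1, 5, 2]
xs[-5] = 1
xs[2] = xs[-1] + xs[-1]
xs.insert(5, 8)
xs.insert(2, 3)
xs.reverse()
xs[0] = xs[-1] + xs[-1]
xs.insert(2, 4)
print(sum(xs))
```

29

xs[-5] = 1 → [1, 8, 1, 5, 2]
xs[2] = xs[-1]+xs[-1] = 2+2 = 4 → [1, 8, 4, 5, 2]
insert 8 at 5 → [1, 8, 4, 5, 2, 8]
insert 3 at 2 → [1, 8, 3, 4, 5, 2, 8]
reverse → [8, 2, 5, 4, 3, 8, 1]
xs[0] = xs[-1]+xs[-1] = 1+1 = 2 → [2, 2, 5, 4, 3, 8, 1]
insert 4 at 2 → [2, 2, 4, 5, 4, 3, 8, 1]
sum = 29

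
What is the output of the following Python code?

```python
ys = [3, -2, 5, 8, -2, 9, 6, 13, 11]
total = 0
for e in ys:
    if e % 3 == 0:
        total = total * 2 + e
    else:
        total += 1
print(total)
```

e=3: %3==0, total = 0*2+3 = 3
e=-2: not %3==0, total = 3+1 = 4
e=5: not %3==0, total = 4+1 = 5
e=8: not %3==0, total = 5+1 = 6
e=-2: not %3==0, total = 6+1 = 7
e=9: %3==0, total = 7*2+9 = 23
e=6: %3==0, total = 23*2+6 = 52
e=13: not %3==0, total = 52+1 = 53
e=11: not %3==0, total = 53+1 = 54

54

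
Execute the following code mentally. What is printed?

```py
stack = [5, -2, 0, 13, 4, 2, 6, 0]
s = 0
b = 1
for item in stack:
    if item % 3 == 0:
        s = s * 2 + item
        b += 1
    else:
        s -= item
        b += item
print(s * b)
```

item=5: not %3==0, s = 0-5 = -5; b=6
item=-2: not %3==0, s = (-5)-(-2) = -3; b=4
item=0: %3==0, s = (-3)*2+0 = -6; b=5
item=13: not %3==0, s = (-6)-13 = -19; b=18
item=4: not %3==0, s = (-19)-4 = -23; b=22
item=2: not %3==0, s = (-23)-2 = -25; b=24
item=6: %3==0, s = (-25)*2+6 = -44; b=25
item=0: %3==0, s = (-44)*2+0 = -88; b=26
s*b = (-88)*26 = -2288

-2288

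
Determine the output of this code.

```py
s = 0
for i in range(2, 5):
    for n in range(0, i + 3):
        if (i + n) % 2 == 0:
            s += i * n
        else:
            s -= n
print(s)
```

68

i=2,n=0: even sum, s = 0+0 = 0
i=2,n=1: odd sum, s = 0-1 = -1
i=2,n=2: even sum, s = (-1)+4 = 3
i=2,n=3: odd sum, s = 3-3 = 0
i=2,n=4: even sum, s = 0+8 = 8
i=3,n=0: odd sum, s = 8-0 = 8
i=3,n=1: even sum, s = 8+3 = 11
i=3,n=2: odd sum, s = 11-2 = 9
i=3,n=3: even sum, s = 9+9 = 18
i=3,n=4: odd sum, s = 18-4 = 14
i=3,n=5: even sum, s = 14+15 = 29
i=4,n=0: even sum, s = 29+0 = 29
i=4,n=1: odd sum, s = 29-1 = 28
i=4,n=2: even sum, s = 28+8 = 36
i=4,n=3: odd sum, s = 36-3 = 33
i=4,n=4: even sum, s = 33+16 = 49
i=4,n=5: odd sum, s = 49-5 = 44
i=4,n=6: even sum, s = 44+24 = 68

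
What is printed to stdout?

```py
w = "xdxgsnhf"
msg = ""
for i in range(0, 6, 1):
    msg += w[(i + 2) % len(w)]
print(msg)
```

xgsnhf

i=0: add w[2]='x' → 'x'
i=1: add w[3]='g' → 'xg'
i=2: add w[4]='s' → 'xgs'
i=3: add w[5]='n' → 'xgsn'
i=4: add w[6]='h' → 'xgsnh'
i=5: add w[7]='f' → 'xgsnhf'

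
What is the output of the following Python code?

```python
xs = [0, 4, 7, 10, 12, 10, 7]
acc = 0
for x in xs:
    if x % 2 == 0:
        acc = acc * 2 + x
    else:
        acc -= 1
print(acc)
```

x=0: even, acc = 0*2+0 = 0
x=4: even, acc = 0*2+4 = 4
x=7: not even, acc = 4-1 = 3
x=10: even, acc = 3*2+10 = 16
x=12: even, acc = 16*2+12 = 44
x=10: even, acc = 44*2+10 = 98
x=7: not even, acc = 98-1 = 97

97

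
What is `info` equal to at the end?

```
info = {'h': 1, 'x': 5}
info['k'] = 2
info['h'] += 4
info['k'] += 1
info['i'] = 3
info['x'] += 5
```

{'h': 5, 'x': 10, 'k': 3, 'i': 3}

info['k'] = 2 → {'h': 1, 'x': 5, 'k': 2}
info['h'] = 1+4 = 5 → {'h': 5, 'x': 5, 'k': 2}
info['k'] = 2+1 = 3 → {'h': 5, 'x': 5, 'k': 3}
info['i'] = 3 → {'h': 5, 'x': 5, 'k': 3, 'i': 3}
info['x'] = 5+5 = 10 → {'h': 5, 'x': 10, 'k': 3, 'i': 3}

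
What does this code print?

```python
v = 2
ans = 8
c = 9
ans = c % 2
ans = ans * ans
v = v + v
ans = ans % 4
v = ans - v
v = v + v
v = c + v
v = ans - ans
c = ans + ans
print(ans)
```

ans = 9%2 = 1
ans = 1*1 = 1
v = 2+2 = 4
ans = 1%4 = 1
v = 1-4 = -3
v = (-3)+(-3) = -6
v = 9+(-6) = 3
v = 1-1 = 0
c = 1+1 = 2

1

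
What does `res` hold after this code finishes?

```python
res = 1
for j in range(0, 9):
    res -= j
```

j=0: res = 1-0 = 1
j=1: res = 1-1 = 0
j=2: res = 0-2 = -2
j=3: res = (-2)-3 = -5
j=4: res = (-5)-4 = -9
j=5: res = (-9)-5 = -14
j=6: res = (-14)-6 = -20
j=7: res = (-20)-7 = -27
j=8: res = (-27)-8 = -35

-35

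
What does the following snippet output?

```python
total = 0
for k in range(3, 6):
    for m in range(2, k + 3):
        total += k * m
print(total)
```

257

k=3,m=2: total = 0+6 = 6
k=3,m=3: total = 6+9 = 15
k=3,m=4: total = 15+12 = 27
k=3,m=5: total = 27+15 = 42
k=4,m=2: total = 42+8 = 50
k=4,m=3: total = 50+12 = 62
k=4,m=4: total = 62+16 = 78
k=4,m=5: total = 78+20 = 98
k=4,m=6: total = 98+24 = 122
k=5,m=2: total = 122+10 = 132
k=5,m=3: total = 132+15 = 147
k=5,m=4: total = 147+20 = 167
k=5,m=5: total = 167+25 = 192
k=5,m=6: total = 192+30 = 222
k=5,m=7: total = 222+35 = 257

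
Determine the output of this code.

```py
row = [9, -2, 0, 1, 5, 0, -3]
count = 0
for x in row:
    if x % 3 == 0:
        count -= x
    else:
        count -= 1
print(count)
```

x=9: %3==0, count = 0-9 = -9
x=-2: not %3==0, count = (-9)-1 = -10
x=0: %3==0, count = (-10)-0 = -10
x=1: not %3==0, count = (-10)-1 = -11
x=5: not %3==0, count = (-11)-1 = -12
x=0: %3==0, count = (-12)-0 = -12
x=-3: %3==0, count = (-12)-(-3) = -9

-9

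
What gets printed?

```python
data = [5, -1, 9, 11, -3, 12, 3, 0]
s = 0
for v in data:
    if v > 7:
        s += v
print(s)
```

v=5: not >7
v=-1: not >7
v=9: >7, s = 0+9 = 9
v=11: >7, s = 9+11 = 20
v=-3: not >7
v=12: >7, s = 20+12 = 32
v=3: not >7
v=0: not >7

32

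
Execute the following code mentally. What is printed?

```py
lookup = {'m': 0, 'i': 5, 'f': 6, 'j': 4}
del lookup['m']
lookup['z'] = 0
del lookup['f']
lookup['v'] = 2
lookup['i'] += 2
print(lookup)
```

{'i': 7, 'j': 4, 'z': 0, 'v': 2}

del 'm' → {'i': 5, 'f': 6, 'j': 4}
lookup['z'] = 0 → {'i': 5, 'f': 6, 'j': 4, 'z': 0}
del 'f' → {'i': 5, 'j': 4, 'z': 0}
lookup['v'] = 2 → {'i': 5, 'j': 4, 'z': 0, 'v': 2}
lookup['i'] = 5+2 = 7 → {'i': 7, 'j': 4, 'z': 0, 'v': 2}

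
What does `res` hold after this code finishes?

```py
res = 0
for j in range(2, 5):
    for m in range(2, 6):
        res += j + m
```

j=2,m=2: res = 0+4 = 4
j=2,m=3: res = 4+5 = 9
j=2,m=4: res = 9+6 = 15
j=2,m=5: res = 15+7 = 22
j=3,m=2: res = 22+5 = 27
j=3,m=3: res = 27+6 = 33
j=3,m=4: res = 33+7 = 40
j=3,m=5: res = 40+8 = 48
j=4,m=2: res = 48+6 = 54
j=4,m=3: res = 54+7 = 61
j=4,m=4: res = 61+8 = 69
j=4,m=5: res = 69+9 = 78

78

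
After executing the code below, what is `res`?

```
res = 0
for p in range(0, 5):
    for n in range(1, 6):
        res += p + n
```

p=0,n=1: res = 0+1 = 1
p=0,n=2: res = 1+2 = 3
p=0,n=3: res = 3+3 = 6
p=0,n=4: res = 6+4 = 10
p=0,n=5: res = 10+5 = 15
p=1,n=1: res = 15+2 = 17
p=1,n=2: res = 17+3 = 20
p=1,n=3: res = 20+4 = 24
p=1,n=4: res = 24+5 = 29
p=1,n=5: res = 29+6 = 35
p=2,n=1: res = 35+3 = 38
p=2,n=2: res = 38+4 = 42
p=2,n=3: res = 42+5 = 47
p=2,n=4: res = 47+6 = 53
p=2,n=5: res = 53+7 = 60
p=3,n=1: res = 60+4 = 64
p=3,n=2: res = 64+5 = 69
p=3,n=3: res = 69+6 = 75
p=3,n=4: res = 75+7 = 82
p=3,n=5: res = 82+8 = 90
p=4,n=1: res = 90+5 = 95
p=4,n=2: res = 95+6 = 101
p=4,n=3: res = 101+7 = 108
p=4,n=4: res = 108+8 = 116
p=4,n=5: res = 116+9 = 125

125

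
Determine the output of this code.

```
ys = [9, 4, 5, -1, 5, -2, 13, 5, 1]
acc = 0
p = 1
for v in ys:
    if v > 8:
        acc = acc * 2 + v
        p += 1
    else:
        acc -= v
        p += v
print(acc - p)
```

v=9: >8, acc = 0*2+9 = 9; p=2
v=4: not >8, acc = 9-4 = 5; p=6
v=5: not >8, acc = 5-5 = 0; p=11
v=-1: not >8, acc = 0-(-1) = 1; p=10
v=5: not >8, acc = 1-5 = -4; p=15
v=-2: not >8, acc = (-4)-(-2) = -2; p=13
v=13: >8, acc = (-2)*2+13 = 9; p=14
v=5: not >8, acc = 9-5 = 4; p=19
v=1: not >8, acc = 4-1 = 3; p=20
acc-p = 3-20 = -17

-17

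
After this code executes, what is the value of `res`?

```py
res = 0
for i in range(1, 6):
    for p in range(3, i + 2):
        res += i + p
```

i=2,p=3: res = 0+5 = 5
i=3,p=3: res = 5+6 = 11
i=3,p=4: res = 11+7 = 18
i=4,p=3: res = 18+7 = 25
i=4,p=4: res = 25+8 = 33
i=4,p=5: res = 33+9 = 42
i=5,p=3: res = 42+8 = 50
i=5,p=4: res = 50+9 = 59
i=5,p=5: res = 59+10 = 69
i=5,p=6: res = 69+11 = 80

80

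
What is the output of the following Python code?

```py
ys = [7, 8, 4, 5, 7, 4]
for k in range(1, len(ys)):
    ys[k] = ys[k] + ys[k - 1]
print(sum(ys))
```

131

k=1: ys[1] = 8+7 = 15 → [7, 15, 4, 5, 7, 4]
k=2: ys[2] = 4+15 = 19 → [7, 15, 19, 5, 7, 4]
k=3: ys[3] = 5+19 = 24 → [7, 15, 19, 24, 7, 4]
k=4: ys[4] = 7+24 = 31 → [7, 15, 19, 24, 31, 4]
k=5: ys[5] = 4+31 = 35 → [7, 15, 19, 24, 31, 35]
sum = 131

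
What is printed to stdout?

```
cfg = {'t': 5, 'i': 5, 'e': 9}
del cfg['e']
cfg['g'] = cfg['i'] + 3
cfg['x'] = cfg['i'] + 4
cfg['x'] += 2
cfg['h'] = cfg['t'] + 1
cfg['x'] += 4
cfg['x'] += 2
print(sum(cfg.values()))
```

41

del 'e' → {'t': 5, 'i': 5}
cfg['g'] = cfg['i']+3 = 8 → {'t': 5, 'i': 5, 'g': 8}
cfg['x'] = cfg['i']+4 = 9 → {'t': 5, 'i': 5, 'g': 8, 'x': 9}
cfg['x'] = 9+2 = 11 → {'t': 5, 'i': 5, 'g': 8, 'x': 11}
cfg['h'] = cfg['t']+1 = 6 → {'t': 5, 'i': 5, 'g': 8, 'x': 11, 'h': 6}
cfg['x'] = 11+4 = 15 → {'t': 5, 'i': 5, 'g': 8, 'x': 15, 'h': 6}
cfg['x'] = 15+2 = 17 → {'t': 5, 'i': 5, 'g': 8, 'x': 17, 'h': 6}
sum of values = 41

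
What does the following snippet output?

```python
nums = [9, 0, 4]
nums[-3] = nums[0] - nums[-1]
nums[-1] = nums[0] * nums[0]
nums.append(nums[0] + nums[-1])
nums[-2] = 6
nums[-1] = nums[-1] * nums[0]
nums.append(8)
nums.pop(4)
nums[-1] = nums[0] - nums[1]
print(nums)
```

nums[-3] = nums[0]-nums[-1] = 9-4 = 5 → [5, 0, 4]
nums[-1] = nums[0]*nums[0] = 5*5 = 25 → [5, 0, 25]
append nums[0]+nums[-1] = 5+25 = 30 → [5, 0, 25, 30]
nums[-2] = 6 → [5, 0, 6, 30]
nums[-1] = nums[-1]*nums[0] = 30*5 = 150 → [5, 0, 6, 150]
append 8 → [5, 0, 6, 150, 8]
pop(4) removes 8 → [5, 0, 6, 150]
nums[-1] = nums[0]-nums[1] = 5-0 = 5 → [5, 0, 6, 5]

[5, 0, 6, 5]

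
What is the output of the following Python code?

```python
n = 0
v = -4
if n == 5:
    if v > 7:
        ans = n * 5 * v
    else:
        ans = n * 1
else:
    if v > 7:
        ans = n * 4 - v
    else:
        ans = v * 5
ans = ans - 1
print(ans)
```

-21

n=0, v=-4
n == 5 is False; v > 7 is False
→ ans = v * 5 = -20
ans = (-20)-1 = -21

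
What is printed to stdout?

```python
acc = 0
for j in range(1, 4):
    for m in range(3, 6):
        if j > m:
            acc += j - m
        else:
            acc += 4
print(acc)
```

36

j=1,m=3: not 1>3, acc = 0+4 = 4
j=1,m=4: not 1>4, acc = 4+4 = 8
j=1,m=5: not 1>5, acc = 8+4 = 12
j=2,m=3: not 2>3, acc = 12+4 = 16
j=2,m=4: not 2>4, acc = 16+4 = 20
j=2,m=5: not 2>5, acc = 20+4 = 24
j=3,m=3: not 3>3, acc = 24+4 = 28
j=3,m=4: not 3>4, acc = 28+4 = 32
j=3,m=5: not 3>5, acc = 32+4 = 36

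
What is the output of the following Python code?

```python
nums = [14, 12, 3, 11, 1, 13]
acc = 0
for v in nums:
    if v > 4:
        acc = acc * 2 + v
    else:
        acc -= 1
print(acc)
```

v=14: >4, acc = 0*2+14 = 14
v=12: >4, acc = 14*2+12 = 40
v=3: not >4, acc = 40-1 = 39
v=11: >4, acc = 39*2+11 = 89
v=1: not >4, acc = 89-1 = 88
v=13: >4, acc = 88*2+13 = 189

189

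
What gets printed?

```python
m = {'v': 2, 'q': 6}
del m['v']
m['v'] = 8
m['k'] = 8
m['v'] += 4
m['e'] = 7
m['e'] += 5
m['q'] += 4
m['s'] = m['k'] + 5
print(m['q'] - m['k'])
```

del 'v' → {'q': 6}
m['v'] = 8 → {'q': 6, 'v': 8}
m['k'] = 8 → {'q': 6, 'v': 8, 'k': 8}
m['v'] = 8+4 = 12 → {'q': 6, 'v': 12, 'k': 8}
m['e'] = 7 → {'q': 6, 'v': 12, 'k': 8, 'e': 7}
m['e'] = 7+5 = 12 → {'q': 6, 'v': 12, 'k': 8, 'e': 12}
m['q'] = 6+4 = 10 → {'q': 10, 'v': 12, 'k': 8, 'e': 12}
m['s'] = m['k']+5 = 13 → {'q': 10, 'v': 12, 'k': 8, 'e': 12, 's': 13}
m['q']-m['k'] = 10-8 = 2

2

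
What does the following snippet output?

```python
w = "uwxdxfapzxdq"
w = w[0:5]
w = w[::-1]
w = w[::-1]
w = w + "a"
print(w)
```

uwxdxa

slice [0:5] → 'uwxdx'
reverse → 'xdxwu'
reverse → 'uwxdx'
+ 'a' → 'uwxdxa'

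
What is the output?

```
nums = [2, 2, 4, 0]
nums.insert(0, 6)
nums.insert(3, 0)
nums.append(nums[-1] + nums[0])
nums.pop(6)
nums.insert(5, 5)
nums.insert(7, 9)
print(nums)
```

[6, 2, 2, 0, 4, 5, 0, 9]

insert 6 at 0 → [6, 2, 2, 4, 0]
insert 0 at 3 → [6, 2, 2, 0, 4, 0]
append nums[-1]+nums[0] = 0+6 = 6 → [6, 2, 2, 0, 4, 0, 6]
pop(6) removes 6 → [6, 2, 2, 0, 4, 0]
insert 5 at 5 → [6, 2, 2, 0, 4, 5, 0]
insert 9 at 7 → [6, 2, 2, 0, 4, 5, 0, 9]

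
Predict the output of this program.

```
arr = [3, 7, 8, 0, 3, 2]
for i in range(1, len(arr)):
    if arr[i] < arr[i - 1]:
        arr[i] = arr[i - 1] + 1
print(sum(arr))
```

48

i=1: 7>=3, unchanged → [3, 7, 8, 0, 3, 2]
i=2: 8>=7, unchanged → [3, 7, 8, 0, 3, 2]
i=3: 0<8, arr[3] = 8+1 = 9 → [3, 7, 8, 9, 3, 2]
i=4: 3<9, arr[4] = 9+1 = 10 → [3, 7, 8, 9, 10, 2]
i=5: 2<10, arr[5] = 10+1 = 11 → [3, 7, 8, 9, 10, 11]
sum = 48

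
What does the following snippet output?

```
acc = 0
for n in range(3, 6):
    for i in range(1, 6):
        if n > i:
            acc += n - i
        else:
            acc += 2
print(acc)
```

n=3,i=1: 3>1, acc = 0+2 = 2
n=3,i=2: 3>2, acc = 2+1 = 3
n=3,i=3: not 3>3, acc = 3+2 = 5
n=3,i=4: not 3>4, acc = 5+2 = 7
n=3,i=5: not 3>5, acc = 7+2 = 9
n=4,i=1: 4>1, acc = 9+3 = 12
n=4,i=2: 4>2, acc = 12+2 = 14
n=4,i=3: 4>3, acc = 14+1 = 15
n=4,i=4: not 4>4, acc = 15+2 = 17
n=4,i=5: not 4>5, acc = 17+2 = 19
n=5,i=1: 5>1, acc = 19+4 = 23
n=5,i=2: 5>2, acc = 23+3 = 26
n=5,i=3: 5>3, acc = 26+2 = 28
n=5,i=4: 5>4, acc = 28+1 = 29
n=5,i=5: not 5>5, acc = 29+2 = 31

31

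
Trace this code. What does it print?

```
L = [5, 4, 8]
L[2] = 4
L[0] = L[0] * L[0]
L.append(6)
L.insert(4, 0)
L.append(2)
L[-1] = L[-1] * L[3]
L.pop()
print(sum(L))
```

L[2] = 4 → [5, 4, 4]
L[0] = L[0]*L[0] = 5*5 = 25 → [25, 4, 4]
append 6 → [25, 4, 4, 6]
insert 0 at 4 → [25, 4, 4, 6, 0]
append 2 → [25, 4, 4, 6, 0, 2]
L[-1] = L[-1]*L[3] = 2*6 = 12 → [25, 4, 4, 6, 0, 12]
pop() removes 12 → [25, 4, 4, 6, 0]
sum = 39

39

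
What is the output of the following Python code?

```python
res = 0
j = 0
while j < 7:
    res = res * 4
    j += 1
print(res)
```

0

j=0: res = 0*4 = 0
j=1: res = 0*4 = 0
j=2: res = 0*4 = 0
j=3: res = 0*4 = 0
j=4: res = 0*4 = 0
j=5: res = 0*4 = 0
j=6: res = 0*4 = 0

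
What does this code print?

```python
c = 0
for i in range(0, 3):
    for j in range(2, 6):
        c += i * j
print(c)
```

42

i=0,j=2: c = 0+0 = 0
i=0,j=3: c = 0+0 = 0
i=0,j=4: c = 0+0 = 0
i=0,j=5: c = 0+0 = 0
i=1,j=2: c = 0+2 = 2
i=1,j=3: c = 2+3 = 5
i=1,j=4: c = 5+4 = 9
i=1,j=5: c = 9+5 = 14
i=2,j=2: c = 14+4 = 18
i=2,j=3: c = 18+6 = 24
i=2,j=4: c = 24+8 = 32
i=2,j=5: c = 32+10 = 42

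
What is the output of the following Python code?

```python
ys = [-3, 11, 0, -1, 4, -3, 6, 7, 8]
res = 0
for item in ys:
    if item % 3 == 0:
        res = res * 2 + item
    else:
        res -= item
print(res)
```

item=-3: %3==0, res = 0*2+(-3) = -3
item=11: not %3==0, res = (-3)-11 = -14
item=0: %3==0, res = (-14)*2+0 = -28
item=-1: not %3==0, res = (-28)-(-1) = -27
item=4: not %3==0, res = (-27)-4 = -31
item=-3: %3==0, res = (-31)*2+(-3) = -65
item=6: %3==0, res = (-65)*2+6 = -124
item=7: not %3==0, res = (-124)-7 = -131
item=8: not %3==0, res = (-131)-8 = -139

-139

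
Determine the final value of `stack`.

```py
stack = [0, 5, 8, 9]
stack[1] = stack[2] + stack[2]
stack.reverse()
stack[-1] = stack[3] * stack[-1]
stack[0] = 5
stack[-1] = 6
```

stack[1] = stack[2]+stack[2] = 8+8 = 16 → [0, 16, 8, 9]
reverse → [9, 8, 16, 0]
stack[-1] = stack[3]*stack[-1] = 0*0 = 0 → [9, 8, 16, 0]
stack[0] = 5 → [5, 8, 16, 0]
stack[-1] = 6 → [5, 8, 16, 6]

[5, 8, 16, 6]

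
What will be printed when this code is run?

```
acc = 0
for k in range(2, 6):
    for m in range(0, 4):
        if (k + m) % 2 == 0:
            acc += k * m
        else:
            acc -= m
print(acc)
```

32

k=2,m=0: even sum, acc = 0+0 = 0
k=2,m=1: odd sum, acc = 0-1 = -1
k=2,m=2: even sum, acc = (-1)+4 = 3
k=2,m=3: odd sum, acc = 3-3 = 0
k=3,m=0: odd sum, acc = 0-0 = 0
k=3,m=1: even sum, acc = 0+3 = 3
k=3,m=2: odd sum, acc = 3-2 = 1
k=3,m=3: even sum, acc = 1+9 = 10
k=4,m=0: even sum, acc = 10+0 = 10
k=4,m=1: odd sum, acc = 10-1 = 9
k=4,m=2: even sum, acc = 9+8 = 17
k=4,m=3: odd sum, acc = 17-3 = 14
k=5,m=0: odd sum, acc = 14-0 = 14
k=5,m=1: even sum, acc = 14+5 = 19
k=5,m=2: odd sum, acc = 19-2 = 17
k=5,m=3: even sum, acc = 17+15 = 32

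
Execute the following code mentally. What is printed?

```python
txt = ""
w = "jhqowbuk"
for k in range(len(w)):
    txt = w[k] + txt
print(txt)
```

k=0: prepend 'j' → 'j'
k=1: prepend 'h' → 'hj'
k=2: prepend 'q' → 'qhj'
k=3: prepend 'o' → 'oqhj'
k=4: prepend 'w' → 'woqhj'
k=5: prepend 'b' → 'bwoqhj'
k=6: prepend 'u' → 'ubwoqhj'
k=7: prepend 'k' → 'kubwoqhj'

kubwoqhj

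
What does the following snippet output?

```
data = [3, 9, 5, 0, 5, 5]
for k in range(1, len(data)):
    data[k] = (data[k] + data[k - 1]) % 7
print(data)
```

[3, 5, 3, 3, 1, 6]

k=1: data[1] = (9+3)%7 = 5 → [3, 5, 5, 0, 5, 5]
k=2: data[2] = (5+5)%7 = 3 → [3, 5, 3, 0, 5, 5]
k=3: data[3] = (0+3)%7 = 3 → [3, 5, 3, 3, 5, 5]
k=4: data[4] = (5+3)%7 = 1 → [3, 5, 3, 3, 1, 5]
k=5: data[5] = (5+1)%7 = 6 → [3, 5, 3, 3, 1, 6]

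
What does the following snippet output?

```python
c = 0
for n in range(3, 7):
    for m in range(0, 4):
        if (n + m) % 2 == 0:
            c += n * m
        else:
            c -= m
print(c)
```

40

n=3,m=0: odd sum, c = 0-0 = 0
n=3,m=1: even sum, c = 0+3 = 3
n=3,m=2: odd sum, c = 3-2 = 1
n=3,m=3: even sum, c = 1+9 = 10
n=4,m=0: even sum, c = 10+0 = 10
n=4,m=1: odd sum, c = 10-1 = 9
n=4,m=2: even sum, c = 9+8 = 17
n=4,m=3: odd sum, c = 17-3 = 14
n=5,m=0: odd sum, c = 14-0 = 14
n=5,m=1: even sum, c = 14+5 = 19
n=5,m=2: odd sum, c = 19-2 = 17
n=5,m=3: even sum, c = 17+15 = 32
n=6,m=0: even sum, c = 32+0 = 32
n=6,m=1: odd sum, c = 32-1 = 31
n=6,m=2: even sum, c = 31+12 = 43
n=6,m=3: odd sum, c = 43-3 = 40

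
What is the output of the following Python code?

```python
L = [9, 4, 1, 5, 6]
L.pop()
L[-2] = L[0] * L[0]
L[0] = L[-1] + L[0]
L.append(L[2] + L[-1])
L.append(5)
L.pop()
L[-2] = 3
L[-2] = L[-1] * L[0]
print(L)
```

[14, 4, 81, 1204, 86]

pop() removes 6 → [9, 4, 1, 5]
L[-2] = L[0]*L[0] = 9*9 = 81 → [9, 4, 81, 5]
L[0] = L[-1]+L[0] = 5+9 = 14 → [14, 4, 81, 5]
append L[2]+L[-1] = 81+5 = 86 → [14, 4, 81, 5, 86]
append 5 → [14, 4, 81, 5, 86, 5]
pop() removes 5 → [14, 4, 81, 5, 86]
L[-2] = 3 → [14, 4, 81, 3, 86]
L[-2] = L[-1]*L[0] = 86*14 = 1204 → [14, 4, 81, 1204, 86]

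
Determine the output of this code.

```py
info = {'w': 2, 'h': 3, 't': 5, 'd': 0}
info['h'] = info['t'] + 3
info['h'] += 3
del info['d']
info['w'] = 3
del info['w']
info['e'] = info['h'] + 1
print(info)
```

info['h'] = info['t']+3 = 8 → {'w': 2, 'h': 8, 't': 5, 'd': 0}
info['h'] = 8+3 = 11 → {'w': 2, 'h': 11, 't': 5, 'd': 0}
del 'd' → {'w': 2, 'h': 11, 't': 5}
info['w'] = 3 → {'w': 3, 'h': 11, 't': 5}
del 'w' → {'h': 11, 't': 5}
info['e'] = info['h']+1 = 12 → {'h': 11, 't': 5, 'e': 12}

{'h': 11, 't': 5, 'e': 12}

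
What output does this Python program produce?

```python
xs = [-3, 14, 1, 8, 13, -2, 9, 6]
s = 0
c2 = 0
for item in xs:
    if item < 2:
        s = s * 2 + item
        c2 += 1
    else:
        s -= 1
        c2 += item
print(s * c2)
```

-1166

item=-3: <2, s = 0*2+(-3) = -3; c2=1
item=14: not <2, s = (-3)-1 = -4; c2=15
item=1: <2, s = (-4)*2+1 = -7; c2=16
item=8: not <2, s = (-7)-1 = -8; c2=24
item=13: not <2, s = (-8)-1 = -9; c2=37
item=-2: <2, s = (-9)*2+(-2) = -20; c2=38
item=9: not <2, s = (-20)-1 = -21; c2=47
item=6: not <2, s = (-21)-1 = -22; c2=53
s*c2 = (-22)*53 = -1166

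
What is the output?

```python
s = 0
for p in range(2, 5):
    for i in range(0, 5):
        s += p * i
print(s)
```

90

p=2,i=0: s = 0+0 = 0
p=2,i=1: s = 0+2 = 2
p=2,i=2: s = 2+4 = 6
p=2,i=3: s = 6+6 = 12
p=2,i=4: s = 12+8 = 20
p=3,i=0: s = 20+0 = 20
p=3,i=1: s = 20+3 = 23
p=3,i=2: s = 23+6 = 29
p=3,i=3: s = 29+9 = 38
p=3,i=4: s = 38+12 = 50
p=4,i=0: s = 50+0 = 50
p=4,i=1: s = 50+4 = 54
p=4,i=2: s = 54+8 = 62
p=4,i=3: s = 62+12 = 74
p=4,i=4: s = 74+16 = 90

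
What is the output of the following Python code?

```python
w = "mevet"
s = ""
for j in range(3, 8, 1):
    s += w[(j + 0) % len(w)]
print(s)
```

etmev

j=3: add w[3]='e' → 'e'
j=4: add w[4]='t' → 'et'
j=5: add w[0]='m' → 'etm'
j=6: add w[1]='e' → 'etme'
j=7: add w[2]='v' → 'etmev'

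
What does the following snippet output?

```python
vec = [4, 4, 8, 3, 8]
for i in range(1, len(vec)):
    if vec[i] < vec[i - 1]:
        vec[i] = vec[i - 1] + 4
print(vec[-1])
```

i=1: 4>=4, unchanged → [4, 4, 8, 3, 8]
i=2: 8>=4, unchanged → [4, 4, 8, 3, 8]
i=3: 3<8, vec[3] = 8+4 = 12 → [4, 4, 8, 12, 8]
i=4: 8<12, vec[4] = 12+4 = 16 → [4, 4, 8, 12, 16]

16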